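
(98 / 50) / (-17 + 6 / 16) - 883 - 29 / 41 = -17212496 / 19475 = -883.83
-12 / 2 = -6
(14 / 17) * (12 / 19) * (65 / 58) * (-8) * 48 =-2096640 / 9367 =-223.83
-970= -970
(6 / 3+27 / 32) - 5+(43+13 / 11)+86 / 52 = 199877 / 4576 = 43.68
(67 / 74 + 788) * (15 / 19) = 875685 / 1406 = 622.82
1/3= 0.33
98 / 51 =1.92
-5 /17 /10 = -0.03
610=610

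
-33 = -33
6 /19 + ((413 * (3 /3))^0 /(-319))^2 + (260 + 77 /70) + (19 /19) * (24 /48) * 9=2570686477 /9667295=265.92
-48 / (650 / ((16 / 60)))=-32 / 1625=-0.02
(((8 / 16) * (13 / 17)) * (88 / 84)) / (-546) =-11 / 14994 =-0.00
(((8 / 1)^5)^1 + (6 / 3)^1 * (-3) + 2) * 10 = 327640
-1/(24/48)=-2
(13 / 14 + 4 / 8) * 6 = 60 / 7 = 8.57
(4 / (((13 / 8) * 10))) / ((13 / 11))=176 / 845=0.21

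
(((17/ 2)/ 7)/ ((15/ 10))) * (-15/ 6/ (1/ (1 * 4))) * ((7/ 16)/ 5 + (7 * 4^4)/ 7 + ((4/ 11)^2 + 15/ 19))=-803575261/ 386232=-2080.55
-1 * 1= -1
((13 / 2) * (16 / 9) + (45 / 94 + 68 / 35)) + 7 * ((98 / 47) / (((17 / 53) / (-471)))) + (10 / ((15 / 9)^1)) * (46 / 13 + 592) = -116776614457 / 6543810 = -17845.36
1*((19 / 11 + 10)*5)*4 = 2580 / 11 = 234.55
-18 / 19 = -0.95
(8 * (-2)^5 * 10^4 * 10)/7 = -25600000/7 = -3657142.86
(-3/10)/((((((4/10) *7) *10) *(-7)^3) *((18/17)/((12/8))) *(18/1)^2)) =17/124467840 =0.00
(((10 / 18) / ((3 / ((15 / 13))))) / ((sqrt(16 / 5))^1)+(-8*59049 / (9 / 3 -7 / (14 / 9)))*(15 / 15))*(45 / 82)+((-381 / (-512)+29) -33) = 125*sqrt(5) / 4264+3627902213 / 20992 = 172823.15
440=440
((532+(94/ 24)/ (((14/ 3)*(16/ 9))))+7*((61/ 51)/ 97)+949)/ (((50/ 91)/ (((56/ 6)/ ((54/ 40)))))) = 119519863099/ 6411312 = 18642.03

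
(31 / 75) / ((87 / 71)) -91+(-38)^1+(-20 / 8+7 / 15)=-1705583 / 13050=-130.70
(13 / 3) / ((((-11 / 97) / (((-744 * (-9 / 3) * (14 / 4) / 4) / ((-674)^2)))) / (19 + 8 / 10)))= -7388199 / 2271380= -3.25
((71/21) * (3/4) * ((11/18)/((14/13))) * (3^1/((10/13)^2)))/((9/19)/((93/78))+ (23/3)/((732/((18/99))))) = 18.28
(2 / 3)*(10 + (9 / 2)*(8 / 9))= 28 / 3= 9.33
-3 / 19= -0.16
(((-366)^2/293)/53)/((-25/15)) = -401868/77645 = -5.18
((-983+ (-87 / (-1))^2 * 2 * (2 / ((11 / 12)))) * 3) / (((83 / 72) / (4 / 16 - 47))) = -323594082 / 83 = -3898723.88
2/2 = 1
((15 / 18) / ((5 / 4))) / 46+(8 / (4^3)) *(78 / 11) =2735 / 3036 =0.90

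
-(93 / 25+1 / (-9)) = -812 / 225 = -3.61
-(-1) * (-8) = -8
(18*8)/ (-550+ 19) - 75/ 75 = -75/ 59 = -1.27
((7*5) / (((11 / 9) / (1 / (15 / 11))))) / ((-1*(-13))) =21 / 13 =1.62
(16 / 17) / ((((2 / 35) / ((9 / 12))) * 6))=35 / 17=2.06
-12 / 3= -4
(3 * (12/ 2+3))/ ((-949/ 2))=-54/ 949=-0.06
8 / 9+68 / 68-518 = -516.11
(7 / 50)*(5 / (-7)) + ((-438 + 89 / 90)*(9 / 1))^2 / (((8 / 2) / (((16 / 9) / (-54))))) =-773464388 / 6075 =-127319.24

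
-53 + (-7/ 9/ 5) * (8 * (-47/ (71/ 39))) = -22229/ 1065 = -20.87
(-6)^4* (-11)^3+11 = -1724965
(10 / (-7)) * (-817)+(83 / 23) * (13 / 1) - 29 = 1185.06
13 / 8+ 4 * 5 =173 / 8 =21.62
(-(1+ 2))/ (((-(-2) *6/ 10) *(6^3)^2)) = -5/ 93312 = -0.00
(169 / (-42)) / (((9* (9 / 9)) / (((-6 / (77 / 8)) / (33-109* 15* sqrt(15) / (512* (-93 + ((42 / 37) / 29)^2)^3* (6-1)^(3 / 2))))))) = 6592999155934352271690071655033459088018676100378918912 / 780641334230352870899296486380099527071780581529503167399-475927440652911176538599947892237354059383394304* sqrt(3) / 2341924002691058612697889459140298581215341744588509502197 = 0.01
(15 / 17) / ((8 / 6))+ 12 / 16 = 24 / 17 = 1.41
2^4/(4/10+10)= 20/13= 1.54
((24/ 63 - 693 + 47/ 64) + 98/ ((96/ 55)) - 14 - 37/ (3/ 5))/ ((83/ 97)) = -92744513/ 111552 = -831.40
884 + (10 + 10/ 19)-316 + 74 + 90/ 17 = 212476/ 323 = 657.82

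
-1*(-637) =637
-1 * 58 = -58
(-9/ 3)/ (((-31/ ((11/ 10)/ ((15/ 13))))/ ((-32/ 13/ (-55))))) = 16/ 3875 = 0.00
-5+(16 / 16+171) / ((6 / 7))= 587 / 3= 195.67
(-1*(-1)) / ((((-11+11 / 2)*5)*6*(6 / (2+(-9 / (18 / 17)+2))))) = 1 / 220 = 0.00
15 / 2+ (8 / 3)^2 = 263 / 18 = 14.61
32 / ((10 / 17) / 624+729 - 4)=169728 / 3845405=0.04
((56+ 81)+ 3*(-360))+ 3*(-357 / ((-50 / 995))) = 203699 / 10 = 20369.90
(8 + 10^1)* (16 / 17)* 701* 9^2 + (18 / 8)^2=261648225 / 272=961942.00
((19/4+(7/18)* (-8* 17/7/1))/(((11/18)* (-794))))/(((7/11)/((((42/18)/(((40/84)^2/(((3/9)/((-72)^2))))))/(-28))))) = -707/3292876800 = -0.00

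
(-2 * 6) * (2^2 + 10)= -168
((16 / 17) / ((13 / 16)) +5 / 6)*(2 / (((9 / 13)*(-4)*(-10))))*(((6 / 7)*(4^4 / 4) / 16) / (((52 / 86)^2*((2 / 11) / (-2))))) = -53715299 / 3619980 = -14.84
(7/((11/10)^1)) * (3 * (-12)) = -2520/11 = -229.09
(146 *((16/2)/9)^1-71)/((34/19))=10051/306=32.85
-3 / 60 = -1 / 20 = -0.05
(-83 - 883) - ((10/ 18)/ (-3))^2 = -704239/ 729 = -966.03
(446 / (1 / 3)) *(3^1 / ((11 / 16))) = 64224 / 11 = 5838.55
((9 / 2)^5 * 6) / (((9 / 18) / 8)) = 177147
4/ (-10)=-0.40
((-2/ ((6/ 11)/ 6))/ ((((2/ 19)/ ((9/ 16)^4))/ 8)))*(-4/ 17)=1371249/ 34816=39.39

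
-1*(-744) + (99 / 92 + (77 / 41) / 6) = 8434823 / 11316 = 745.39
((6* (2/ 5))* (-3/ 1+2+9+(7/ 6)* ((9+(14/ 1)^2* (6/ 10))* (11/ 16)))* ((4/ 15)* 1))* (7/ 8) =122689/ 2000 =61.34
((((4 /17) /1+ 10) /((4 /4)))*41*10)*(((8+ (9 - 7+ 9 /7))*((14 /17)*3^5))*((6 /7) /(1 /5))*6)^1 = 493025032800 /2023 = 243709853.09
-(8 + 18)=-26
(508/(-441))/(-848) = 0.00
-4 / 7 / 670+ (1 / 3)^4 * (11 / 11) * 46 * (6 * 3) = 10.22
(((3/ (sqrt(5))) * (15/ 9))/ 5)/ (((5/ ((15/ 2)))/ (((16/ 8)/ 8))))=0.17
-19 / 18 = -1.06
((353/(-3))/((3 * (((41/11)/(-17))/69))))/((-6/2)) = -4114.51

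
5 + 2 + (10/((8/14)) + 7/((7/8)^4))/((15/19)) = 455773/10290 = 44.29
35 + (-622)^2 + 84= 387003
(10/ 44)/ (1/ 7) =35/ 22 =1.59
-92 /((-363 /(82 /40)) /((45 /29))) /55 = 2829 /192995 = 0.01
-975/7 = -139.29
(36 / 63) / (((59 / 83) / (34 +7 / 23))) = 261948 / 9499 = 27.58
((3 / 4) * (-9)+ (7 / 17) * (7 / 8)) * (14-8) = -2607 / 68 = -38.34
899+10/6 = 2702/3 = 900.67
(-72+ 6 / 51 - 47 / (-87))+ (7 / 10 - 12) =-1222277 / 14790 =-82.64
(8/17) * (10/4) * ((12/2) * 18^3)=41167.06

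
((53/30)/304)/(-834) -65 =-494395253/7606080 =-65.00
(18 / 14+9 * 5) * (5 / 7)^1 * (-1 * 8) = -12960 / 49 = -264.49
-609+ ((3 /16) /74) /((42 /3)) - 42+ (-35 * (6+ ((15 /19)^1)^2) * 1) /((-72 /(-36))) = -4589122533 /5983936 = -766.91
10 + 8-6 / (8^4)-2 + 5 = 43005 / 2048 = 21.00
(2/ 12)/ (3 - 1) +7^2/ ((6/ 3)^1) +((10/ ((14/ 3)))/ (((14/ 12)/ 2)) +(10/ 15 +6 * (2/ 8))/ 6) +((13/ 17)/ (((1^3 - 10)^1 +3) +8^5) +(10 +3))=5111030486/ 122808357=41.62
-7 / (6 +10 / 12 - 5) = -42 / 11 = -3.82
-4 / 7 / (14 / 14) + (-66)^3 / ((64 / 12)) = -754685 / 14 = -53906.07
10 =10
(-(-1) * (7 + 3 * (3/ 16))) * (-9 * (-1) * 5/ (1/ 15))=81675/ 16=5104.69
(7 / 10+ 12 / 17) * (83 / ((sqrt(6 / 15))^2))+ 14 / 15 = 298507 / 1020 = 292.65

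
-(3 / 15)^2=-1 / 25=-0.04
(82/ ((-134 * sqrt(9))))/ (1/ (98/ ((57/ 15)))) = -20090/ 3819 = -5.26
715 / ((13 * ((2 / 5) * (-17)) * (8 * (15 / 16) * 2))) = -55 / 102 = -0.54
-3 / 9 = -1 / 3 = -0.33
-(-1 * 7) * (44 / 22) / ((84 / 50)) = 25 / 3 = 8.33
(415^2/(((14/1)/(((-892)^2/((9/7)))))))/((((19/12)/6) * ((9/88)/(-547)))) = -26384926699225600/171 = -154297816954535.67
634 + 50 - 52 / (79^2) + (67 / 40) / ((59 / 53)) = 10096510911 / 14728760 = 685.50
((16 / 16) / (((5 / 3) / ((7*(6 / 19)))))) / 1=126 / 95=1.33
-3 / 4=-0.75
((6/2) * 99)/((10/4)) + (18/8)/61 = 144981/1220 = 118.84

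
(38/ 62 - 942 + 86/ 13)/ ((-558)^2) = -41857/ 13942188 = -0.00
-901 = -901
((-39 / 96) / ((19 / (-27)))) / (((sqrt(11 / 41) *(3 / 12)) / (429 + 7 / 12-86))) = 25389 *sqrt(451) / 352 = 1531.76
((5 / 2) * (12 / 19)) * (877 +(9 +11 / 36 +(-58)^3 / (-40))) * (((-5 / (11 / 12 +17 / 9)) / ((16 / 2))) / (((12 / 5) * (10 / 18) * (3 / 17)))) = -264572445 / 30704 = -8616.87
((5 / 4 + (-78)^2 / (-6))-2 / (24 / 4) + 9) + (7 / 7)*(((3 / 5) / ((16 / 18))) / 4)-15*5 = -517879 / 480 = -1078.91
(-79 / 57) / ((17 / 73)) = -5767 / 969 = -5.95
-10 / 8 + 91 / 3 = 349 / 12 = 29.08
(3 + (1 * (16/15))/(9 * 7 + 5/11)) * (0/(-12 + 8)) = 0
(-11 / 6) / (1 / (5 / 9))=-55 / 54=-1.02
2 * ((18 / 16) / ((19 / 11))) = 99 / 76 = 1.30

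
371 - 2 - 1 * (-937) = 1306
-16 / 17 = -0.94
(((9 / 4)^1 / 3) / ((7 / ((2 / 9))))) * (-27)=-9 / 14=-0.64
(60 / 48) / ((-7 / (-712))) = 890 / 7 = 127.14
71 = 71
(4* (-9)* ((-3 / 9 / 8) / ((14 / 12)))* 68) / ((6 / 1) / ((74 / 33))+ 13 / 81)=26973 / 875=30.83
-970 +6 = -964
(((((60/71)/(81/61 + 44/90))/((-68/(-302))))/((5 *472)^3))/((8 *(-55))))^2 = 61850197809/484764310732812194094768038871040000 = 0.00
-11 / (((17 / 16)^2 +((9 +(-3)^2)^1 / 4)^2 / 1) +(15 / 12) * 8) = -2816 / 8033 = -0.35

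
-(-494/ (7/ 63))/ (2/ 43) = 95589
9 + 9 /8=81 /8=10.12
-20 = -20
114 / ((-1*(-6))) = 19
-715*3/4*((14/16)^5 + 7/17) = -1104878775/2228224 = -495.86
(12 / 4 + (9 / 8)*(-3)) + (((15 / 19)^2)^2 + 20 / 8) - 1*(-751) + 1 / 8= 392859673 / 521284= 753.64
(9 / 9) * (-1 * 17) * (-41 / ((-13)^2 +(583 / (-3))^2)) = 6273 / 341410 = 0.02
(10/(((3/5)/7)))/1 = 350/3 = 116.67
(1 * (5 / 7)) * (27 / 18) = 15 / 14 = 1.07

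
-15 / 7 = -2.14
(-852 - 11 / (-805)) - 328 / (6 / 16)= -4169867 / 2415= -1726.65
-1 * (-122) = 122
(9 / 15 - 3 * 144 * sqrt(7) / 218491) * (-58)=-174 / 5+ 25056 * sqrt(7) / 218491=-34.50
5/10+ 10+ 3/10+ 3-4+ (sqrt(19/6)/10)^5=361 * sqrt(114)/21600000+ 49/5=9.80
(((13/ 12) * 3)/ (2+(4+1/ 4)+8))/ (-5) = -13/ 285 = -0.05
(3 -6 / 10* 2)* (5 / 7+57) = 3636 / 35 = 103.89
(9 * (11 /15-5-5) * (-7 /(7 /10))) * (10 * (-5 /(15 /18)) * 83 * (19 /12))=-6576090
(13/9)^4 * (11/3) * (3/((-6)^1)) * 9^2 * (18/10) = -314171/270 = -1163.60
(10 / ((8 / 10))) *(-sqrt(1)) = -25 / 2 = -12.50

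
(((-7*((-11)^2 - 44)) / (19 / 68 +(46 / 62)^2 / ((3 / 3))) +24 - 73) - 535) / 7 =-66893476 / 379617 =-176.21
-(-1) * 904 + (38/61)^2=3365228/3721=904.39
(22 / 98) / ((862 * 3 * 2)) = 11 / 253428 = 0.00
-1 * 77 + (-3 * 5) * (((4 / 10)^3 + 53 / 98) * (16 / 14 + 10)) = -1527128 / 8575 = -178.09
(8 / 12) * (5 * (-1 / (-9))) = 10 / 27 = 0.37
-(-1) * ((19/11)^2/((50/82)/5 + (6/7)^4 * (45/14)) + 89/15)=3502272932/464492985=7.54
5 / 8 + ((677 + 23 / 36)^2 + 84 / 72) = 595118347 / 1296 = 459196.26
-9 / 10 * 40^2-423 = -1863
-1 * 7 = -7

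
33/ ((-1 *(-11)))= 3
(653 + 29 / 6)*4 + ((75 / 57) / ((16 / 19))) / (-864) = 36375527 / 13824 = 2631.33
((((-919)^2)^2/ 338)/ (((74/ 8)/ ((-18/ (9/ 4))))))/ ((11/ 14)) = -159775455329504/ 68783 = -2322891634.99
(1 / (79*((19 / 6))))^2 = 36 / 2253001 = 0.00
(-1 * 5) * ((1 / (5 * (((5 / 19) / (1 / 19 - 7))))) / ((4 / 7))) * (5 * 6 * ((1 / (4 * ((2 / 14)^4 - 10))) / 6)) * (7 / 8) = -1294139 / 256096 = -5.05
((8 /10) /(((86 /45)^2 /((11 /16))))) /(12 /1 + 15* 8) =135 /118336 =0.00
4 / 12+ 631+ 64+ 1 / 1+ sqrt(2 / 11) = sqrt(22) / 11+ 2089 / 3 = 696.76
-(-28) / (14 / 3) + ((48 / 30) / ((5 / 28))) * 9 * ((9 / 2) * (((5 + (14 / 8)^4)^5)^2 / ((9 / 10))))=28773899601396208541904908143689829503 / 188894659314785808547840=152327756146062.30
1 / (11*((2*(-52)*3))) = -0.00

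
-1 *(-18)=18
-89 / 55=-1.62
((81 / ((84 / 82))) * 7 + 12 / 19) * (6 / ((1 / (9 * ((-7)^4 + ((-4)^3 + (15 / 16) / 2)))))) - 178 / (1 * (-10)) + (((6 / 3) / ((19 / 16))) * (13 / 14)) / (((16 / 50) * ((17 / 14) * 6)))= 10844170772267 / 155040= 69944341.93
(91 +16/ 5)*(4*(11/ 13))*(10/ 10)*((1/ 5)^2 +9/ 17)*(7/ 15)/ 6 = 5851076/ 414375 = 14.12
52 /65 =4 /5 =0.80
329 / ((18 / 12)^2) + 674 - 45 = 6977 / 9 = 775.22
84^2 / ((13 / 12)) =84672 / 13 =6513.23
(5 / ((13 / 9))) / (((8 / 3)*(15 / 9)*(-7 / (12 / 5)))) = -243 / 910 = -0.27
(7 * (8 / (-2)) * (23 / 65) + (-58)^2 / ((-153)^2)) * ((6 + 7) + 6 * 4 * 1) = -361.27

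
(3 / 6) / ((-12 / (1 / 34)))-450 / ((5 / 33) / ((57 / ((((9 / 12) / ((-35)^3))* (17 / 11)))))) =6262070294.12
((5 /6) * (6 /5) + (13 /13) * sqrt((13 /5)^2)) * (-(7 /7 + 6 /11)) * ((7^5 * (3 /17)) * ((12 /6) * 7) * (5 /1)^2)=-63530460 /11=-5775496.36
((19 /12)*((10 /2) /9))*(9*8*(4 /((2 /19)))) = 7220 /3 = 2406.67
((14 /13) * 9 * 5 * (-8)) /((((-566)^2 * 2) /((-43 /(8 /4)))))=13545 /1041157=0.01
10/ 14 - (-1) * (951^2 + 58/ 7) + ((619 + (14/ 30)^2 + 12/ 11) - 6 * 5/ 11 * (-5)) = 2239983764/ 2475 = 905043.95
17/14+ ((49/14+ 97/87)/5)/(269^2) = 267557608/220339245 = 1.21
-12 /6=-2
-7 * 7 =-49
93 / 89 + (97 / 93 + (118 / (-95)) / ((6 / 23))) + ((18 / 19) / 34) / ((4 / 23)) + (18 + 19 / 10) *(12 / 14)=1088716253 / 74857188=14.54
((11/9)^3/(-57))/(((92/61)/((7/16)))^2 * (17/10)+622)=-110309045/2211604987842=-0.00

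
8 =8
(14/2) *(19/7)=19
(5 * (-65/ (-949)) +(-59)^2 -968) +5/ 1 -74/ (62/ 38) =5596371/ 2263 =2472.99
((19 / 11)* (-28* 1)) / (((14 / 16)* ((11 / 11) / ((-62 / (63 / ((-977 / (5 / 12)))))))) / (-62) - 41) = 63935130112 / 54200654101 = 1.18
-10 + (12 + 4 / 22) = 24 / 11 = 2.18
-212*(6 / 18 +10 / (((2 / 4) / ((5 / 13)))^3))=-6825764 / 6591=-1035.62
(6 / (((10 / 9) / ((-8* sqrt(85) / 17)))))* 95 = -4104* sqrt(85) / 17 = -2225.71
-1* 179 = -179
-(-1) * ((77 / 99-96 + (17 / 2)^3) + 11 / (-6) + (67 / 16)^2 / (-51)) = 20239109 / 39168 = 516.73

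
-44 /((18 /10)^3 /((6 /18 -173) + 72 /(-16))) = 2923250 /2187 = 1336.65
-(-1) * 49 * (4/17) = 196/17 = 11.53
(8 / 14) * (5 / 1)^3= 500 / 7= 71.43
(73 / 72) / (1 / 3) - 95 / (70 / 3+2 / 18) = -5117 / 5064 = -1.01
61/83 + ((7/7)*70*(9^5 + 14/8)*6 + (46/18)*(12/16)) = 24702112381/996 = 24801317.65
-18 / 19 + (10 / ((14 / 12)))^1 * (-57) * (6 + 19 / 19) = -64998 / 19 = -3420.95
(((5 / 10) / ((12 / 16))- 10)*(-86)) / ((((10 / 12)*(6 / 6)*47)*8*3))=602 / 705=0.85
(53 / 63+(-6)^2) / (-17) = -2321 / 1071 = -2.17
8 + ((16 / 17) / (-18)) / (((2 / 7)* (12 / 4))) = 3644 / 459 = 7.94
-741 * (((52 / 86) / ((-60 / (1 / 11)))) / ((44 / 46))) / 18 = 73853 / 1873080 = 0.04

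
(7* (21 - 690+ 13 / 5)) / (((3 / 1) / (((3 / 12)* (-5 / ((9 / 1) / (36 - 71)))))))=-204085 / 27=-7558.70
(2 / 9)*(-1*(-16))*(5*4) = 640 / 9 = 71.11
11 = 11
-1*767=-767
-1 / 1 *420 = -420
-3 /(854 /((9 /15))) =-9 /4270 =-0.00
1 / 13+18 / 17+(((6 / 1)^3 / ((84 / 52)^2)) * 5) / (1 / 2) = 8976059 / 10829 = 828.89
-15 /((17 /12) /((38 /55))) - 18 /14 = -11259 /1309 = -8.60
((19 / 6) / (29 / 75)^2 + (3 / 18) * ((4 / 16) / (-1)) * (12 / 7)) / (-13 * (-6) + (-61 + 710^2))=124267 / 2967736779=0.00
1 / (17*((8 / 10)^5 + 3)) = 3125 / 176783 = 0.02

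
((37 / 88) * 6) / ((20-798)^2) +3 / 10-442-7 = -59750004221 / 133162480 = -448.70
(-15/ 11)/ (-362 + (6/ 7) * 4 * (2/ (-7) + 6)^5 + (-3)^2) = -1764735/ 26576768933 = -0.00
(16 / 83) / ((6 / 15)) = 40 / 83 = 0.48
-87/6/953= -29/1906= -0.02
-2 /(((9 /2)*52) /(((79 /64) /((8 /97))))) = -7663 /59904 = -0.13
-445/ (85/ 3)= -267/ 17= -15.71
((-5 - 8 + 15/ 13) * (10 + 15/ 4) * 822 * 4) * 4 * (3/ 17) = -83548080/ 221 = -378045.61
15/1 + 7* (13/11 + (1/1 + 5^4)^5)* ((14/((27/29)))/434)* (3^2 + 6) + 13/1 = 1073322895210782167/3069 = 349730496973210.22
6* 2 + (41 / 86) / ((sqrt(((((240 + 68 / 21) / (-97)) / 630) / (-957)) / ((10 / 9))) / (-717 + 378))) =12 -1459395* sqrt(39514211) / 109822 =-83521.40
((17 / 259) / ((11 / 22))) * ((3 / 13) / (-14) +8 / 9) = 24293 / 212121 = 0.11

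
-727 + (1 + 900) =174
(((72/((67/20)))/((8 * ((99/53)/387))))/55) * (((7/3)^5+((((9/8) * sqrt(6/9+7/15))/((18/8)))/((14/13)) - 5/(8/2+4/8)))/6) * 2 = 29627 * sqrt(255)/283745+150751292/656667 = 231.24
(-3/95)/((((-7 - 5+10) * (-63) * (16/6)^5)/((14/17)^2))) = -567/449822720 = -0.00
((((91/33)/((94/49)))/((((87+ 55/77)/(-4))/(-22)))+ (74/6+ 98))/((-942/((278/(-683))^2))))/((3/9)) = -186966418850/3170286766851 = -0.06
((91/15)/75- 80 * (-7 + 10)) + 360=135091/1125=120.08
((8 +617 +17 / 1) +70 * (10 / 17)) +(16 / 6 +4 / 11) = 384962 / 561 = 686.21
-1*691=-691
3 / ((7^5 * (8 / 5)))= 15 / 134456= 0.00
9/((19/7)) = 3.32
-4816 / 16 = -301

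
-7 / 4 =-1.75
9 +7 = 16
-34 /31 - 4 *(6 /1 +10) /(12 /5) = -2582 /93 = -27.76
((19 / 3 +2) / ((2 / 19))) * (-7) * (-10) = 16625 / 3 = 5541.67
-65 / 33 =-1.97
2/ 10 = 1/ 5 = 0.20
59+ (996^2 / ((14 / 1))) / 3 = 165749 / 7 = 23678.43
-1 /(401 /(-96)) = 96 /401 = 0.24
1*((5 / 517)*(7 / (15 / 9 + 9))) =105 / 16544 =0.01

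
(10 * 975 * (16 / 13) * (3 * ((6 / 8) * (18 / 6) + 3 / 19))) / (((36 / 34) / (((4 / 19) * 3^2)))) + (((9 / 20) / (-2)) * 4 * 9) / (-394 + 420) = 14559450759 / 93860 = 155118.80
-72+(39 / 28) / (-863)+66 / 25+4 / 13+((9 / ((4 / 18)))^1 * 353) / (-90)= -447449467 / 1963325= -227.90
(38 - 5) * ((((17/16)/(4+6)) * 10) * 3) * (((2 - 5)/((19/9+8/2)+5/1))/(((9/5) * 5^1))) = -5049/1600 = -3.16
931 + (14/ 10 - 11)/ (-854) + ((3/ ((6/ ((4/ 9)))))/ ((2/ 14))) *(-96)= 5006647/ 6405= 781.68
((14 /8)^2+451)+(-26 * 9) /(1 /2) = -223 /16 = -13.94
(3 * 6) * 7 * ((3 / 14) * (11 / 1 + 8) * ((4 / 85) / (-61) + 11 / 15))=375.80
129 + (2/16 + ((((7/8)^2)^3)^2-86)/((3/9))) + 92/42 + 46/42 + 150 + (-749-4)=-727.99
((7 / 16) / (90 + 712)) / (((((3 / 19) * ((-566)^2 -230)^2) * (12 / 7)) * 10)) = 931 / 473411439432299520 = 0.00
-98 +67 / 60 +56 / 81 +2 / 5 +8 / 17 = -2625151 / 27540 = -95.32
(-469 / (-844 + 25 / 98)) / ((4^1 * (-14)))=-3283 / 330748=-0.01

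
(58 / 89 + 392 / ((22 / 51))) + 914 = 1785088 / 979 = 1823.38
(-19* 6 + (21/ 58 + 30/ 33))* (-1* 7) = 503447/ 638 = 789.10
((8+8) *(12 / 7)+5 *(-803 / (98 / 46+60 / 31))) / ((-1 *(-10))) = -19482257 / 202930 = -96.00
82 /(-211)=-82 /211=-0.39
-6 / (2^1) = -3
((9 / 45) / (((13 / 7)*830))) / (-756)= -1 / 5826600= -0.00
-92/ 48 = -23/ 12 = -1.92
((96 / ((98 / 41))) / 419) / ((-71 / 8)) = -15744 / 1457701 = -0.01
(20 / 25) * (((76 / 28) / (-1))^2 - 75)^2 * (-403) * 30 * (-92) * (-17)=-166133817552768 / 2401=-69193593316.44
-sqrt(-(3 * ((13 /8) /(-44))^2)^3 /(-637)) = -507 * sqrt(39) /305299456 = -0.00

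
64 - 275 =-211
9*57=513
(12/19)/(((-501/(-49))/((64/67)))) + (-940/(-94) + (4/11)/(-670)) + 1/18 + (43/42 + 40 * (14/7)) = 67134658852/736627815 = 91.14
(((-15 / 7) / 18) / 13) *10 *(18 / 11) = -150 / 1001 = -0.15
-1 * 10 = -10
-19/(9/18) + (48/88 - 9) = -511/11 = -46.45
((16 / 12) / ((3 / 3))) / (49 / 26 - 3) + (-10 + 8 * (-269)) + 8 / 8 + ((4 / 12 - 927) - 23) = -90244 / 29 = -3111.86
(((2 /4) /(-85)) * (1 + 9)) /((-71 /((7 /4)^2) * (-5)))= -49 /96560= -0.00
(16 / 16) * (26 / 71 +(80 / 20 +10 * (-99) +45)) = -940.63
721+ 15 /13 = 9388 /13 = 722.15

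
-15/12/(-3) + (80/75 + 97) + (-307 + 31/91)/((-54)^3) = 294003677/2985255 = 98.49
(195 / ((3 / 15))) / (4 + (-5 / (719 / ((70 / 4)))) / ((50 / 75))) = 2804100 / 10979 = 255.41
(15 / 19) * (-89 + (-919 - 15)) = -15345 / 19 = -807.63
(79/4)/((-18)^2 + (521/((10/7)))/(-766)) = 0.06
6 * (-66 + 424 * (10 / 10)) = 2148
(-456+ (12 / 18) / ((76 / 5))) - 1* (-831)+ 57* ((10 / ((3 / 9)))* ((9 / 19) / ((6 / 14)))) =258215 / 114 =2265.04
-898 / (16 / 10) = -2245 / 4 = -561.25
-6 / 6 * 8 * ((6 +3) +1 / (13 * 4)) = -938 / 13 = -72.15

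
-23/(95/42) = -10.17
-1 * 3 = -3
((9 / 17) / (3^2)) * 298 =298 / 17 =17.53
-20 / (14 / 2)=-2.86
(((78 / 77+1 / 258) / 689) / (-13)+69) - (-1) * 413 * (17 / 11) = 125851920559 / 177939762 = 707.27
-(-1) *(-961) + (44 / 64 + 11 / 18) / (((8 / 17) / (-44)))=-311737 / 288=-1082.42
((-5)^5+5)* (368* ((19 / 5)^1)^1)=-4363008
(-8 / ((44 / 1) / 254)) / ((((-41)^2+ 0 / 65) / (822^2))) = -343247472 / 18491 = -18562.95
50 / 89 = 0.56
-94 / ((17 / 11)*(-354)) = 517 / 3009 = 0.17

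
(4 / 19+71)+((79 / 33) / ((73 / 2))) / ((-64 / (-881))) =105622445 / 1464672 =72.11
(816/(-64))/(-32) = 51/128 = 0.40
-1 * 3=-3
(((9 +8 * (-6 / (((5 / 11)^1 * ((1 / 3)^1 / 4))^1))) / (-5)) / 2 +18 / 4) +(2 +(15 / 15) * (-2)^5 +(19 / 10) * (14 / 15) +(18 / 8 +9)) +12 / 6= 34603 / 300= 115.34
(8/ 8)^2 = 1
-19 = -19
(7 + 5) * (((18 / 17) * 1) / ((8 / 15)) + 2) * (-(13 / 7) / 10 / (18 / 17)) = -3523 / 420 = -8.39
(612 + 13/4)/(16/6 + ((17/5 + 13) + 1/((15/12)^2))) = 184575/5912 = 31.22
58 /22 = 29 /11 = 2.64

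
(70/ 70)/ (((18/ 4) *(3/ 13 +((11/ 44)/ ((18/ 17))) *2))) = 104/ 329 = 0.32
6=6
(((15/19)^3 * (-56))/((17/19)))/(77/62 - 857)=11718000/325610809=0.04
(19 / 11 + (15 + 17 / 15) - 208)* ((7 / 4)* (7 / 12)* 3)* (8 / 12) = -1537277 / 3960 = -388.20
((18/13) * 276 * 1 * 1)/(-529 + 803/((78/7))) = -29808/35641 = -0.84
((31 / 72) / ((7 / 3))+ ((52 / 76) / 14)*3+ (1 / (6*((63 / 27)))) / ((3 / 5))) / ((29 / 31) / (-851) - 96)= -12636499 / 2694691720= -0.00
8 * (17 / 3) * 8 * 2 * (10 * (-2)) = -43520 / 3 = -14506.67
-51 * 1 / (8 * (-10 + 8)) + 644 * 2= 20659 / 16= 1291.19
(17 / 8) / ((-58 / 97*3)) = -1649 / 1392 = -1.18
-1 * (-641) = 641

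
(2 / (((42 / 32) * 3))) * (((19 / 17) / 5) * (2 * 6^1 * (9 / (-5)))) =-7296 / 2975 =-2.45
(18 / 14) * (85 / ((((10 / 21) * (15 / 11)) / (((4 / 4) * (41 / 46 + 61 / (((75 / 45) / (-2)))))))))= -27989973 / 2300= -12169.55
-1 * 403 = -403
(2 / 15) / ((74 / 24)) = 8 / 185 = 0.04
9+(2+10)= 21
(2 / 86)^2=1 / 1849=0.00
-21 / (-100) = 21 / 100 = 0.21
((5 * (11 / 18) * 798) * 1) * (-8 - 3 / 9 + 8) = -7315 / 9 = -812.78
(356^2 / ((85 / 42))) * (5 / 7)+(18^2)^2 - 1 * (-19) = 2545331 / 17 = 149725.35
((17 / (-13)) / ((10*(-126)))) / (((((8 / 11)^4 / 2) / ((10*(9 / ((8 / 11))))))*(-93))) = -2737867 / 277315584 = -0.01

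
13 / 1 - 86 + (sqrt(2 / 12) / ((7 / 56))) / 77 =-73 + 4 * sqrt(6) / 231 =-72.96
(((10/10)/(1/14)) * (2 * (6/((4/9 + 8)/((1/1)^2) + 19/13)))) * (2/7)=5616/1159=4.85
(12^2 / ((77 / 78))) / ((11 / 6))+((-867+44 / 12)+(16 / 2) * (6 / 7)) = -1974130 / 2541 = -776.91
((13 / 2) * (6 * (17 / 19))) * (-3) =-1989 / 19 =-104.68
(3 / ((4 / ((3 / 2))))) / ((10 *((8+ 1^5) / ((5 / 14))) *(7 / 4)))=0.00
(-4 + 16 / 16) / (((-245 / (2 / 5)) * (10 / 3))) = 9 / 6125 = 0.00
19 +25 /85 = 328 /17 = 19.29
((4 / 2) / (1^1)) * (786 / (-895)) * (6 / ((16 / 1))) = -1179 / 1790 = -0.66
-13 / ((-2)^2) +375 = 1487 / 4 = 371.75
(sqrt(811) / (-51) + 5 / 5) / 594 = 1 / 594 - sqrt(811) / 30294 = 0.00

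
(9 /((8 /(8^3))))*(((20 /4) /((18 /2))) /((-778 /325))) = -52000 /389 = -133.68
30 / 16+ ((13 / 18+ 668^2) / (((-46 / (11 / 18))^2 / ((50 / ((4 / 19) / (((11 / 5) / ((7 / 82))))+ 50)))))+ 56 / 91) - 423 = -2349515531203699 / 6874603062912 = -341.77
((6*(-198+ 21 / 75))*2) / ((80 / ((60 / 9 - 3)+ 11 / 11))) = -34601 / 250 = -138.40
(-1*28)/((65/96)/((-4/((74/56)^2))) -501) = 8429568/150918041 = 0.06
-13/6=-2.17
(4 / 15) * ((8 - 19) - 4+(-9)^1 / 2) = -26 / 5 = -5.20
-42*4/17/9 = -56/51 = -1.10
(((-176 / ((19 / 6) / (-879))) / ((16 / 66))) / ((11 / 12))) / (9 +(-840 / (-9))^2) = 37593072 / 1491139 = 25.21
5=5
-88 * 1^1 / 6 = -44 / 3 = -14.67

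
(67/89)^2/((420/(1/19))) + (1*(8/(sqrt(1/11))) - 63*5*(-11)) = 8*sqrt(11) + 219021199189/63209580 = 3491.53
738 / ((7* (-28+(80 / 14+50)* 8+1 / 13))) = 3198 / 12673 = 0.25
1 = 1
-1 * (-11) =11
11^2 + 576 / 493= 60229 / 493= 122.17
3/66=1/22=0.05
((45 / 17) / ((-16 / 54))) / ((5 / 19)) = -4617 / 136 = -33.95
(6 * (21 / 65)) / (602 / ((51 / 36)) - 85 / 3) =6426 / 1314755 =0.00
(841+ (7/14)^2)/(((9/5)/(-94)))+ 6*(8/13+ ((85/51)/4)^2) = -41115869/936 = -43927.21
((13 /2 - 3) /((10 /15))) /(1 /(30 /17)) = 315 /34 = 9.26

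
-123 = -123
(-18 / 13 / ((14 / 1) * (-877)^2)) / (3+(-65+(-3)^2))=9 / 3709509167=0.00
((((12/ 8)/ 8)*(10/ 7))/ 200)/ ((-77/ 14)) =-3/ 12320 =-0.00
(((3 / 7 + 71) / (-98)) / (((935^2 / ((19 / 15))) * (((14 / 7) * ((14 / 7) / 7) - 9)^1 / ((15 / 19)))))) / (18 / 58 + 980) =290 / 2874040529591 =0.00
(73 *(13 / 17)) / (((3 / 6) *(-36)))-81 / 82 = -25651 / 6273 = -4.09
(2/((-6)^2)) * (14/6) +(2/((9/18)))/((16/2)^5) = 28699/221184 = 0.13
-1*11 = -11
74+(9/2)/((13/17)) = 2077/26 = 79.88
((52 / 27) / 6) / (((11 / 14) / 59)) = 21476 / 891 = 24.10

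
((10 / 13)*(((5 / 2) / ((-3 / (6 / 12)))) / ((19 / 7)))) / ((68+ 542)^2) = -7 / 22058088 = -0.00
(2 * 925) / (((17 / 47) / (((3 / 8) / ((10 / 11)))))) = 286935 / 136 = 2109.82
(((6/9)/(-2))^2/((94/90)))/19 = 5/893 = 0.01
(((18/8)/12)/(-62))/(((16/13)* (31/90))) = -1755/246016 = -0.01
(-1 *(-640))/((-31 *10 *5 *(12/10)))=-32/93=-0.34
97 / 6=16.17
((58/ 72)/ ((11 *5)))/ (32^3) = 0.00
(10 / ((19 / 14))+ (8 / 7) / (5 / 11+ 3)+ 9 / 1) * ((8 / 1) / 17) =17768 / 2261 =7.86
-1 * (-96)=96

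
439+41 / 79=34722 / 79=439.52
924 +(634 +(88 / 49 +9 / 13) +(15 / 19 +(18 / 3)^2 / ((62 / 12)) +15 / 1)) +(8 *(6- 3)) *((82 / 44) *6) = 7641818413 / 4127123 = 1851.61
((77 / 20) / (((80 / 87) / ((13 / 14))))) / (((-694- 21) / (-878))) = 38193 / 8000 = 4.77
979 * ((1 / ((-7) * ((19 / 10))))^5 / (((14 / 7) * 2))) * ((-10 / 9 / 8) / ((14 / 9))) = 15296875 / 291310571251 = 0.00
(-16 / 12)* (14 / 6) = -28 / 9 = -3.11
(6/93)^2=4/961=0.00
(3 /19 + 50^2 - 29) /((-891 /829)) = -38923208 /16929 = -2299.20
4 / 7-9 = -59 / 7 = -8.43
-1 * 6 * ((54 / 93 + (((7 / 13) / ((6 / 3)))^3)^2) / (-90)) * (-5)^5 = -3477581929375 / 28729167168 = -121.05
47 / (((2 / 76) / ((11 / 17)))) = 19646 / 17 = 1155.65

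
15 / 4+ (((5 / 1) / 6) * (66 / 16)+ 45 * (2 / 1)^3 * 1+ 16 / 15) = 88381 / 240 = 368.25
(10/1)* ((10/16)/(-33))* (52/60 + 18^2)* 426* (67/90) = -2107351/108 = -19512.51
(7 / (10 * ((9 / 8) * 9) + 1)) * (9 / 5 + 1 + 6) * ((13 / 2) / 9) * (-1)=-8008 / 18405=-0.44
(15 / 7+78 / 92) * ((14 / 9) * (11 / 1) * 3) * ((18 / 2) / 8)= 31779 / 184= 172.71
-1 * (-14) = 14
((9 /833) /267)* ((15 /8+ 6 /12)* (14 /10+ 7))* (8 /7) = 342 /370685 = 0.00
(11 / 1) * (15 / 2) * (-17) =-2805 / 2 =-1402.50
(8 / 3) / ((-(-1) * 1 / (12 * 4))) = 128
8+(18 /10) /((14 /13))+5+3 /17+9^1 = 28379 /1190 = 23.85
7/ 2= 3.50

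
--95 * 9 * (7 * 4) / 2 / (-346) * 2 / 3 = -3990 / 173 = -23.06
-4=-4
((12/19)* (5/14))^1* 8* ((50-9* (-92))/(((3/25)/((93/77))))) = 163308000/10241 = 15946.49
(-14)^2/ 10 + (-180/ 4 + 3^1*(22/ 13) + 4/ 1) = -1061/ 65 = -16.32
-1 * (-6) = 6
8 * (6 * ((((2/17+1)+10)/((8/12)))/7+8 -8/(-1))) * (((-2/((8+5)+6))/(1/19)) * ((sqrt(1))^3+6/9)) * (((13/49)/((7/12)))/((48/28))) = -650000/833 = -780.31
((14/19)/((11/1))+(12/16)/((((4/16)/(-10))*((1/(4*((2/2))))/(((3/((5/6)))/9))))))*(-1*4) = 40072/209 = 191.73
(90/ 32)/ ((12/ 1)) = 15/ 64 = 0.23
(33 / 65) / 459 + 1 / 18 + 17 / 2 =8.56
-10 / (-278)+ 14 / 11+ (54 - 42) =20349 / 1529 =13.31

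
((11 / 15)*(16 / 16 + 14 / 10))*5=44 / 5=8.80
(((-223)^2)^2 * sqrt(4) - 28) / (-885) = -4945946854 / 885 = -5588640.51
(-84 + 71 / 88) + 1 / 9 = -65801 / 792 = -83.08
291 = 291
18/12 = 3/2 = 1.50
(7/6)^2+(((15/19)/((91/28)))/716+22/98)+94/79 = 17102750267/6161346828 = 2.78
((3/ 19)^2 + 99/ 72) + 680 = 681.40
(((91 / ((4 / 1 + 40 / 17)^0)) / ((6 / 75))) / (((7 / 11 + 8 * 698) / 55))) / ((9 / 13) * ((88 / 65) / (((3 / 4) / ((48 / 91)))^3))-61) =-876430860930625 / 4746797837598714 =-0.18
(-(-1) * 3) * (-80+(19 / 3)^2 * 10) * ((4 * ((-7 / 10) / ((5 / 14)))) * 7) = -793016 / 15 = -52867.73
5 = 5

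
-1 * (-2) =2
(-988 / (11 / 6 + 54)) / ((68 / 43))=-63726 / 5695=-11.19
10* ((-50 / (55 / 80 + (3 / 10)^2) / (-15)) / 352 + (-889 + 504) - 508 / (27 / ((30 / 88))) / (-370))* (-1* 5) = 21927784075 / 1139193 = 19248.52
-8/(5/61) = -488/5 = -97.60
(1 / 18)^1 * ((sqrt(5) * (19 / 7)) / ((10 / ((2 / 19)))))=sqrt(5) / 630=0.00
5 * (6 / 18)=5 / 3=1.67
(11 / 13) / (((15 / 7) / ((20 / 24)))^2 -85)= -539 / 49933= -0.01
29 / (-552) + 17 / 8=2.07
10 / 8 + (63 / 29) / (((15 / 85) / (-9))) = -12707 / 116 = -109.54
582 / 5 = 116.40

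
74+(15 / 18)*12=84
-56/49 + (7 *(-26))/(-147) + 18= 380/21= 18.10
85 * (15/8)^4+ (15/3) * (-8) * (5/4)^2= 4047125/4096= 988.07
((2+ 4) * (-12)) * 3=-216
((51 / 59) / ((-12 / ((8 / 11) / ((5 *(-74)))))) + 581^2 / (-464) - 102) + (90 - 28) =-42757659977 / 55710160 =-767.50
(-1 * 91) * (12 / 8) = -273 / 2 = -136.50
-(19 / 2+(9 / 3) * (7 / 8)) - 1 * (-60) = 383 / 8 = 47.88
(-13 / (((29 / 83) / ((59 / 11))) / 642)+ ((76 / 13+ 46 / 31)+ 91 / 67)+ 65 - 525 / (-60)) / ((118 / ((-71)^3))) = 1578860779375655797 / 4065486568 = 388357150.61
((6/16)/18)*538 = 11.21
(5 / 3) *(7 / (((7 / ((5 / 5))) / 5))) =25 / 3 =8.33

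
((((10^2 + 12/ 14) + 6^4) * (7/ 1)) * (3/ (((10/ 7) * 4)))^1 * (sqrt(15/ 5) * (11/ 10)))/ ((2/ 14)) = 7905513 * sqrt(3)/ 200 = 68463.75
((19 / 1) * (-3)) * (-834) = 47538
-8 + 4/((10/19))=-2/5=-0.40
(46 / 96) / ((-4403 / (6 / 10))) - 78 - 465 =-191266343 / 352240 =-543.00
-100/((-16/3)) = 75/4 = 18.75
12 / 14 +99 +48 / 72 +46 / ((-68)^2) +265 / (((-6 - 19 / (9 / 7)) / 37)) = -198335455 / 534072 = -371.36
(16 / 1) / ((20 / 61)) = 244 / 5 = 48.80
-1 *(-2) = 2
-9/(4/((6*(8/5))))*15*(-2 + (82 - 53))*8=-69984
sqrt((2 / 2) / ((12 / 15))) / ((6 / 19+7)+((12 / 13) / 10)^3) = 5217875 * sqrt(5) / 76353958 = 0.15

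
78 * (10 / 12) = 65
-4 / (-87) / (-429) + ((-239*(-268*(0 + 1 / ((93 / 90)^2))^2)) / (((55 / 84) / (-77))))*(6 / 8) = -170790159375526084 / 34468574283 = -4954952.82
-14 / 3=-4.67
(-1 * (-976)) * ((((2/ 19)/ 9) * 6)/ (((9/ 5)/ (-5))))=-97600/ 513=-190.25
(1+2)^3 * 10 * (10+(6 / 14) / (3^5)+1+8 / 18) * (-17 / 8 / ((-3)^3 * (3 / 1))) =275825 / 3402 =81.08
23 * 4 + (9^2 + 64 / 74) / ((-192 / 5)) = 638423 / 7104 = 89.87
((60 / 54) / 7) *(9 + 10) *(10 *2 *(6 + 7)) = 49400 / 63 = 784.13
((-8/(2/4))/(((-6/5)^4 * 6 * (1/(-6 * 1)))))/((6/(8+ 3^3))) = 21875/486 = 45.01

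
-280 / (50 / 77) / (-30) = 14.37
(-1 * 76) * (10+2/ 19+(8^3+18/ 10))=-199084/ 5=-39816.80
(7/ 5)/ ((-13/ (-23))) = 161/ 65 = 2.48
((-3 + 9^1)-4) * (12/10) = 12/5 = 2.40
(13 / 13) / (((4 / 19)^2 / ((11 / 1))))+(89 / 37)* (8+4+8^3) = 893103 / 592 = 1508.62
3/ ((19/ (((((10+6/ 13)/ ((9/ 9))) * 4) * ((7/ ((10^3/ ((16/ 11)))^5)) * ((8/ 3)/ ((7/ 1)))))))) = 139264/ 1213976959228515625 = 0.00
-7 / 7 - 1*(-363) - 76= 286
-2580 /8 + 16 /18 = -5789 /18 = -321.61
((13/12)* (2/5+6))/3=104/45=2.31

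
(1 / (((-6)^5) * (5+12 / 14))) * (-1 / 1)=7 / 318816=0.00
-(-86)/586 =43/293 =0.15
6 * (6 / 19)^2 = 216 / 361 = 0.60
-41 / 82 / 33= -1 / 66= -0.02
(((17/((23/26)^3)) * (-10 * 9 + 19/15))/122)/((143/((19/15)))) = -26420108/166992075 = -0.16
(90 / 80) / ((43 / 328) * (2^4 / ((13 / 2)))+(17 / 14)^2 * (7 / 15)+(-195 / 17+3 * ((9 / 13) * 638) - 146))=8562645 / 8894625458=0.00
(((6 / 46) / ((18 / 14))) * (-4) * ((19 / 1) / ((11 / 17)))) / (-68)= 133 / 759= 0.18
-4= -4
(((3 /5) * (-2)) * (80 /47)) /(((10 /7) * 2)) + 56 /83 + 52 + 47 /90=3685183 /70218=52.48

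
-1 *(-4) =4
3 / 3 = 1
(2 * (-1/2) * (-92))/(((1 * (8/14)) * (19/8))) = 67.79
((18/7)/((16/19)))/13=171/728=0.23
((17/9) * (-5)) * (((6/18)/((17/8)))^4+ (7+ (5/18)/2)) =-67.43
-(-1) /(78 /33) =11 /26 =0.42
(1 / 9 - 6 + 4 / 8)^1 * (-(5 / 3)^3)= 12125 / 486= 24.95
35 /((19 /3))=105 /19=5.53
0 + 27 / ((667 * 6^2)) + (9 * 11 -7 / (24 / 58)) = 164251 / 2001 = 82.08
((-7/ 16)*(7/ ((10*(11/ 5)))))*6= -0.84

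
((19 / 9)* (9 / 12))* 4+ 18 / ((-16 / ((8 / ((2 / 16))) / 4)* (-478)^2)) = 2170571 / 342726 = 6.33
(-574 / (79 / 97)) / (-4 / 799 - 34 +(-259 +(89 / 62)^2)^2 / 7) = -4601455262674144 / 61352641188792265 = -0.08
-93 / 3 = -31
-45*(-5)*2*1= 450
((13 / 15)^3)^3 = 10604499373 / 38443359375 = 0.28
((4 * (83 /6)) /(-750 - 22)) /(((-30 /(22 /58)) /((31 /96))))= 28303 /96716160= 0.00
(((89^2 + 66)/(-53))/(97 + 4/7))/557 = -55909/20162843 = -0.00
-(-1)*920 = 920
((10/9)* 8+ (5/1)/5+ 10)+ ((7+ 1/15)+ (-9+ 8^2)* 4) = 11113/45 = 246.96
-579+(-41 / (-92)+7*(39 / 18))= -155495 / 276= -563.39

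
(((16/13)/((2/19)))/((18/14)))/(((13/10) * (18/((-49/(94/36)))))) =-521360/71487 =-7.29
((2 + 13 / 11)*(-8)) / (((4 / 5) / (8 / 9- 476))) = 1496600 / 99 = 15117.17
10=10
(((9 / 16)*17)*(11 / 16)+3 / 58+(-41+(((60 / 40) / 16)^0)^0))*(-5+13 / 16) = 16600523 / 118784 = 139.75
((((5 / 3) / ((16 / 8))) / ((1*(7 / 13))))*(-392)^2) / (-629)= -713440 / 1887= -378.08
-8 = -8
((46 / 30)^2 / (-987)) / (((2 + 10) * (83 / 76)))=-10051 / 55296675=-0.00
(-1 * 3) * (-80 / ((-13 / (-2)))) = 480 / 13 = 36.92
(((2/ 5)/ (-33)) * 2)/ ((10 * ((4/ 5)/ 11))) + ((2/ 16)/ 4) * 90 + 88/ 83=76481/ 19920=3.84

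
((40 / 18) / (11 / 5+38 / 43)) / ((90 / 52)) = 1720 / 4131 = 0.42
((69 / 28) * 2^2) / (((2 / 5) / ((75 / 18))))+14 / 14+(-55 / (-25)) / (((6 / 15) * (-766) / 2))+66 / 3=125.66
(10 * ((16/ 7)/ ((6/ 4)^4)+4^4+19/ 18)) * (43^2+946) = 4080881675/ 567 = 7197322.18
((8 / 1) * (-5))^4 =2560000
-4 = -4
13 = 13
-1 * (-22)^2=-484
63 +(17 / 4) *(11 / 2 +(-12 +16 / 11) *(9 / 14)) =35459 / 616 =57.56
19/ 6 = 3.17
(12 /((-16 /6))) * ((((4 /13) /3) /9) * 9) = -6 /13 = -0.46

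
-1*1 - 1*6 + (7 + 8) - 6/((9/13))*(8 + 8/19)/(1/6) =-8168/19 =-429.89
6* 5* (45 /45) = 30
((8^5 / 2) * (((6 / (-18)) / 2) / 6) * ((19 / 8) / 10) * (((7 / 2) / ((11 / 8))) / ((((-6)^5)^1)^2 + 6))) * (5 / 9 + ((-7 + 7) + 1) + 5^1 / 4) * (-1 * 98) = 24071936 / 19241202915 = 0.00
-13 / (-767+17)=13 / 750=0.02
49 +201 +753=1003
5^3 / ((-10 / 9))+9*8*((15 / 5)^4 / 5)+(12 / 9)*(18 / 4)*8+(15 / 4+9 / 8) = 44271 / 40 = 1106.78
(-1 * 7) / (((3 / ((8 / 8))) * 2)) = -7 / 6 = -1.17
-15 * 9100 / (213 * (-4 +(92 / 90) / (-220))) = 225225000 / 1407433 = 160.03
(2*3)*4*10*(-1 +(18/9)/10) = -192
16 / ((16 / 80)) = 80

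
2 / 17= 0.12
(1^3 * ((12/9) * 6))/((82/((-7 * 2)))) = -56/41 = -1.37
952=952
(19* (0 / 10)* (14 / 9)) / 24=0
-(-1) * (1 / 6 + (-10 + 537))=3163 / 6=527.17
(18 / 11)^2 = 324 / 121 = 2.68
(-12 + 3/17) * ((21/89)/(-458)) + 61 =42274415/692954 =61.01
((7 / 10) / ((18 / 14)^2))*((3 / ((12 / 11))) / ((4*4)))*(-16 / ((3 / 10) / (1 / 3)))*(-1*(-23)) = -29.76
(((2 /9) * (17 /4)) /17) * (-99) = -11 /2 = -5.50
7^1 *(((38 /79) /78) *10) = 1330 /3081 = 0.43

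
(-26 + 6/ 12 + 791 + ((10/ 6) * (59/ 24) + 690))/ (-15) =-97.31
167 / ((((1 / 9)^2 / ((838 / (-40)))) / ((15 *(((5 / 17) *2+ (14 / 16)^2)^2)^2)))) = -80047496731104103599 / 5604999430144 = -14281446.01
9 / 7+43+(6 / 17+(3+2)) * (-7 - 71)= -44416 / 119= -373.24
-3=-3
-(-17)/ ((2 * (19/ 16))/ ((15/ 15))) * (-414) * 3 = -8890.11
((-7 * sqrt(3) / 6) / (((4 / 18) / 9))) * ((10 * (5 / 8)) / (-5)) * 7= 6615 * sqrt(3) / 16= 716.09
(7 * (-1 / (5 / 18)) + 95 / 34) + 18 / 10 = -3503 / 170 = -20.61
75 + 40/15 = 233/3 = 77.67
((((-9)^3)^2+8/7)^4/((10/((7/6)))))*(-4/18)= -38304175454320423564290125/18522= -2068036683636779157989.96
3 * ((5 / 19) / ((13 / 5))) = 0.30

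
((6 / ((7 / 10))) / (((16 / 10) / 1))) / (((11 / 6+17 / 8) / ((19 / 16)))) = 1.61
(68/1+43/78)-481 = -412.45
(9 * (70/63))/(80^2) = 1/640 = 0.00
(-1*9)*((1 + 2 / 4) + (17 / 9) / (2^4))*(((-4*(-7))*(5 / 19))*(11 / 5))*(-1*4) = 17941 / 19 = 944.26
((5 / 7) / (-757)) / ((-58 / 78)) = 195 / 153671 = 0.00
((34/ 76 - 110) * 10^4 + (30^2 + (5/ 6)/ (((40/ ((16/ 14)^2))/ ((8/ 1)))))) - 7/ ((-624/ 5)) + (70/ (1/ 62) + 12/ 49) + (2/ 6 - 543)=-633710251063/ 580944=-1090828.46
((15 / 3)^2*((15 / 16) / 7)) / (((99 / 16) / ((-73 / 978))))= -9125 / 225918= -0.04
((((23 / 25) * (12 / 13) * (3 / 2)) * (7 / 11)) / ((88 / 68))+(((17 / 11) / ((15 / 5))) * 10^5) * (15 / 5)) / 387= 6077524633 / 15218775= 399.34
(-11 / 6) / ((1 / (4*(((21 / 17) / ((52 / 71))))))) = -5467 / 442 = -12.37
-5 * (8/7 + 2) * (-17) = 1870/7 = 267.14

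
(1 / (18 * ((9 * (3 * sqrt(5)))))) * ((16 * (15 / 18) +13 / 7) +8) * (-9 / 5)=-487 * sqrt(5) / 28350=-0.04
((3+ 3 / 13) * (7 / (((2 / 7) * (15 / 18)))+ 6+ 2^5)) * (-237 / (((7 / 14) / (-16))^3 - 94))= 36640063488 / 66737515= 549.02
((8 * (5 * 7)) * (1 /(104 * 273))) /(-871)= -5 /441597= -0.00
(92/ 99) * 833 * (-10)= -766360/ 99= -7741.01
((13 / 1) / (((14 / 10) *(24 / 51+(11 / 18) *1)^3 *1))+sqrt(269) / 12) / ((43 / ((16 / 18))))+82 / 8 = 2 *sqrt(269) / 1161+454164489551 / 43662687964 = 10.43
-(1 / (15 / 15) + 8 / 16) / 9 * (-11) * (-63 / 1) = -231 / 2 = -115.50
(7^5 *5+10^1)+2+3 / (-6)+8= 168109 / 2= 84054.50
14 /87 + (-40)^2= 139214 /87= 1600.16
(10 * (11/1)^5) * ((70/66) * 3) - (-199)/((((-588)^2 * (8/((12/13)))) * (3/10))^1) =23032272464195/4494672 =5124350.00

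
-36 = -36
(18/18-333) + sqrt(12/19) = -332 + 2* sqrt(57)/19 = -331.21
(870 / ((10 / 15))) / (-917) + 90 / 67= -4905 / 61439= -0.08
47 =47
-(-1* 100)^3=1000000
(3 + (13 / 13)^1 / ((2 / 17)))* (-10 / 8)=-115 / 8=-14.38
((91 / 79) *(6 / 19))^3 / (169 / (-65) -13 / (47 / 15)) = -1471202460 / 206287024561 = -0.01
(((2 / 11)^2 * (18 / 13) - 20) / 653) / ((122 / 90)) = -1412460 / 62657309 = -0.02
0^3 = 0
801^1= 801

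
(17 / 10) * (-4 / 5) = -34 / 25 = -1.36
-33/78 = -11/26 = -0.42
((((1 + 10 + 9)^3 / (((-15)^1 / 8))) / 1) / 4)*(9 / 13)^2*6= -518400 / 169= -3067.46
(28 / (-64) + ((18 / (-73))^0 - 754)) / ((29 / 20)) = -60275 / 116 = -519.61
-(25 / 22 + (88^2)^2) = -1319329817 / 22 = -59969537.14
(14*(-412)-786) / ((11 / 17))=-111418 / 11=-10128.91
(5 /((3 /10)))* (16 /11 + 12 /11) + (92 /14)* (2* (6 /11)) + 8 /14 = 11588 /231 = 50.16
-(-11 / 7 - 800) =5611 / 7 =801.57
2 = 2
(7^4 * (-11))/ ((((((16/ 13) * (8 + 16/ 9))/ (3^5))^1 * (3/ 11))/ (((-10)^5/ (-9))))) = -86908696875/ 4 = -21727174218.75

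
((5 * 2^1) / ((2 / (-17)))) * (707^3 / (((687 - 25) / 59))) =-1772267113645 / 662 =-2677140655.05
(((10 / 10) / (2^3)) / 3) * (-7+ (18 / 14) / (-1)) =-29 / 84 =-0.35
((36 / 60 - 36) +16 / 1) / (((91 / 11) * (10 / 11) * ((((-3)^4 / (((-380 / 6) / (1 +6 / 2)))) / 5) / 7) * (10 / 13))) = 223003 / 9720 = 22.94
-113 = -113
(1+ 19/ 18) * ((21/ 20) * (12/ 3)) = 259/ 30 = 8.63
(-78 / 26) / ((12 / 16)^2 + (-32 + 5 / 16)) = 8 / 83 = 0.10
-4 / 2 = -2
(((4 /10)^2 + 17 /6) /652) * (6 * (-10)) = -449 /1630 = -0.28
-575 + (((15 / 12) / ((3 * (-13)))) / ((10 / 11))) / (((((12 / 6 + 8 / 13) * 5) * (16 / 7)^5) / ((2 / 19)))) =-23369613496877 / 40642805760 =-575.00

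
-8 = -8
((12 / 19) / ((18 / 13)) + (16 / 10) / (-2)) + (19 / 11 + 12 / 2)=23147 / 3135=7.38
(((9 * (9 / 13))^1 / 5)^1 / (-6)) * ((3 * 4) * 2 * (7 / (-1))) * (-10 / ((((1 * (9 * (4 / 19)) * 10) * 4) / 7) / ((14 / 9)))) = -6517 / 130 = -50.13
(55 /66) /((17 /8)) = 20 /51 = 0.39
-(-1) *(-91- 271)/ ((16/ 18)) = -1629/ 4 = -407.25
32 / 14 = 16 / 7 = 2.29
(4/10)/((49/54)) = 108/245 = 0.44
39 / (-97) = -39 / 97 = -0.40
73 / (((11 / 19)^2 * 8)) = 27.22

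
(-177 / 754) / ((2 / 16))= -708 / 377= -1.88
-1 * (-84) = 84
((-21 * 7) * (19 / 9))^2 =866761 / 9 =96306.78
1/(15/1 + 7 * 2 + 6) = 1/35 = 0.03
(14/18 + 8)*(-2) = -158/9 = -17.56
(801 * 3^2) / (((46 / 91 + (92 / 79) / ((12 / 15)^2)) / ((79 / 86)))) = 909825462 / 319447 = 2848.13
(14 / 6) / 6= 7 / 18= 0.39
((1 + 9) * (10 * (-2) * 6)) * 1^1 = -1200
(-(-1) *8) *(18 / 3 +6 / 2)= 72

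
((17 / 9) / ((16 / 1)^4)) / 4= 17 / 2359296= 0.00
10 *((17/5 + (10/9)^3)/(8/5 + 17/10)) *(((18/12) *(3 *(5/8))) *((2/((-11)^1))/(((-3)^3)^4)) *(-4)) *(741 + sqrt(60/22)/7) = 869650 *sqrt(330)/1203198898671 + 214803550/5208653241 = 0.04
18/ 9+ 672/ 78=138/ 13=10.62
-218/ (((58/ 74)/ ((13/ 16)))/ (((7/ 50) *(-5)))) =367003/ 2320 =158.19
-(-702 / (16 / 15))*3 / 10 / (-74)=-2.67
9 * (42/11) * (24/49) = 16.83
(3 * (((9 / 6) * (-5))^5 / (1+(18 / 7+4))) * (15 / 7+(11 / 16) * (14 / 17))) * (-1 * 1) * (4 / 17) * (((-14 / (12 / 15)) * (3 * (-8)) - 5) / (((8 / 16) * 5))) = 487648603125 / 490144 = 994908.85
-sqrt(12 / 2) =-sqrt(6) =-2.45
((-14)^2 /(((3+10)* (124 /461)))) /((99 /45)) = 112945 /4433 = 25.48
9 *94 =846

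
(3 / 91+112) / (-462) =-10195 / 42042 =-0.24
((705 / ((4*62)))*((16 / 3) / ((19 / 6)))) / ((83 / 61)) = 172020 / 48887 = 3.52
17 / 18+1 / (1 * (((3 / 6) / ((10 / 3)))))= 137 / 18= 7.61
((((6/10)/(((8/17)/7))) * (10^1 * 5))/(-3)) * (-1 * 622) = 185045/2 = 92522.50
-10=-10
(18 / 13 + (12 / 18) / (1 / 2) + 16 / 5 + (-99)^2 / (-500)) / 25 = -266839 / 487500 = -0.55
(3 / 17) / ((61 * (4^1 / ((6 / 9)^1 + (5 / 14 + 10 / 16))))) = 277 / 232288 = 0.00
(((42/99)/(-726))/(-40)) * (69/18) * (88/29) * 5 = 161/189486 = 0.00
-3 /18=-0.17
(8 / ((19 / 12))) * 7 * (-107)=-71904 / 19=-3784.42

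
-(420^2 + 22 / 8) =-705611 / 4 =-176402.75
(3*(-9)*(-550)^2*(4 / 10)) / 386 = -1633500 / 193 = -8463.73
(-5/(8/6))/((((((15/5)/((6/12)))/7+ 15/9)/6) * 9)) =-0.99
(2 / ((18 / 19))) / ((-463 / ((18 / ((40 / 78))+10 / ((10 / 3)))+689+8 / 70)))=-193439 / 58338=-3.32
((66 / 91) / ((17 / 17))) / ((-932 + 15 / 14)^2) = 1848 / 2208168157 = 0.00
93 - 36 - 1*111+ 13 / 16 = -851 / 16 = -53.19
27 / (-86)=-27 / 86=-0.31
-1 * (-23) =23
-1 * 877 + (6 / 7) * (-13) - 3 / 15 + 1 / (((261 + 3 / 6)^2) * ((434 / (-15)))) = -37663067694 / 42396995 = -888.34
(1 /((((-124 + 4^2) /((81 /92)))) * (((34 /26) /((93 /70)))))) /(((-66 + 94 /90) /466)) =7605819 /128004016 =0.06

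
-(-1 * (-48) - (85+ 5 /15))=37.33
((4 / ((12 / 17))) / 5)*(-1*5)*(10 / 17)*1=-10 / 3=-3.33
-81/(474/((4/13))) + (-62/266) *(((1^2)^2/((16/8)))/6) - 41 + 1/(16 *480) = -41.07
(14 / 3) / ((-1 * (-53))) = 14 / 159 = 0.09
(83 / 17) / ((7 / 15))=1245 / 119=10.46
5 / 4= 1.25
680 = 680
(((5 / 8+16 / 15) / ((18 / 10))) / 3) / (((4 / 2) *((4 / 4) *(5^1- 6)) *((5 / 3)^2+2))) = -203 / 6192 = -0.03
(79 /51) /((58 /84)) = 1106 /493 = 2.24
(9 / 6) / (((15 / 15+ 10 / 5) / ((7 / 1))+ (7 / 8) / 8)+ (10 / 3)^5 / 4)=163296 / 11258563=0.01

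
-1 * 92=-92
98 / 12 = 49 / 6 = 8.17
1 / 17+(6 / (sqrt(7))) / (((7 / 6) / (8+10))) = 35.05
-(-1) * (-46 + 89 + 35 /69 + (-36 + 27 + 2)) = 2519 /69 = 36.51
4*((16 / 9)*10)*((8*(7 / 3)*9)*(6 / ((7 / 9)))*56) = 5160960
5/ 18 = 0.28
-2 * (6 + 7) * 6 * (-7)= 1092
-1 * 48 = -48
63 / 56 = 9 / 8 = 1.12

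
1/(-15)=-1/15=-0.07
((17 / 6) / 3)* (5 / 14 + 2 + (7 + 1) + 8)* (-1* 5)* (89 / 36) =-214.31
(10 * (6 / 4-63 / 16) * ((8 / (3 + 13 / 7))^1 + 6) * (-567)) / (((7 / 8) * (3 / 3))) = 2053350 / 17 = 120785.29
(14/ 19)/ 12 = 7/ 114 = 0.06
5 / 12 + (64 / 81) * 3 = 2.79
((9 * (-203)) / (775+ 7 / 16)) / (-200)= 3654 / 310175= 0.01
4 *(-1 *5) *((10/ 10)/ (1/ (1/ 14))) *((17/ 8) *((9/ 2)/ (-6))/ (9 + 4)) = 255/ 1456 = 0.18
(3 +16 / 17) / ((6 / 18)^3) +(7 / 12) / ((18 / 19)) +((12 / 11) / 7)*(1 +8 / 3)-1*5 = 102.60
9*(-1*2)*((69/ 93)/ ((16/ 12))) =-621/ 62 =-10.02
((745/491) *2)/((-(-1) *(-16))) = -745/3928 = -0.19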